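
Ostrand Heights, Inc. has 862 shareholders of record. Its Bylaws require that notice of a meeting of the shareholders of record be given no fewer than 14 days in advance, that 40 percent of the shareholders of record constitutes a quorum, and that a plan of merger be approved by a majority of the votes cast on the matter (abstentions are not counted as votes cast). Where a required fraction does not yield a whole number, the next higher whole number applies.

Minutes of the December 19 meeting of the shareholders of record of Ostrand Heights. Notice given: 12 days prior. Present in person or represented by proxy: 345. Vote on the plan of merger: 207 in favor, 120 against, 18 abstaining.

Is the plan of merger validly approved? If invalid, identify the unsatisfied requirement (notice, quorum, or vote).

Notice: 12 days given; 14 required. Not satisfied.
Quorum: 40% of 862 = 344.80, rounded up to 345; 345 present. Satisfied.
Vote: requires a majority of the votes cast (345 − 18 abstaining = 327); a majority of 327 is 164, so 164 needed; 207 in favor. Satisfied.

Invalid — notice requirement not satisfied.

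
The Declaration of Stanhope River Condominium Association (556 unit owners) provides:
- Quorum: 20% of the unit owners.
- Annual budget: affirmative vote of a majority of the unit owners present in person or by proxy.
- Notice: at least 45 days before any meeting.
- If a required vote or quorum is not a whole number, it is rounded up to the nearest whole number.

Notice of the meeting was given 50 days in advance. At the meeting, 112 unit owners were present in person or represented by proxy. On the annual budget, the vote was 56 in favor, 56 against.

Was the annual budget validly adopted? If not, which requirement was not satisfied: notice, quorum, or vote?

Invalid — vote requirement not satisfied.

Notice: 50 days given; 45 required. Satisfied.
Quorum: 20% of 556 = 111.20, rounded up to 112; 112 present. Satisfied.
Vote: requires a majority of those present (112); a majority of 112 is 57, so 57 needed; 56 in favor. Not satisfied.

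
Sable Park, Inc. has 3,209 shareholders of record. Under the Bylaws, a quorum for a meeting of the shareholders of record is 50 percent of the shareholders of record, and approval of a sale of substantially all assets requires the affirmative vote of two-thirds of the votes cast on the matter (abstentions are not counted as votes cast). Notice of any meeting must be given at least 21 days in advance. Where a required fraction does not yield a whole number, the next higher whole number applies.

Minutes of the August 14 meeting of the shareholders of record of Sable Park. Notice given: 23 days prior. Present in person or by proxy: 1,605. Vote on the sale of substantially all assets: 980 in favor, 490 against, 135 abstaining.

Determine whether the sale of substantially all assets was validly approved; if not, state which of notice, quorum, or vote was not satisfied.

Valid — all requirements satisfied.

Notice: 23 days given; 21 required. Satisfied.
Quorum: 50% of 3,209 = 1,604.50, rounded up to 1,605; 1,605 present. Satisfied.
Vote: requires two-thirds of the votes cast (1,605 − 135 abstaining = 1,470); 2/3 of 1470 = 980, so 980 needed; 980 in favor. Satisfied.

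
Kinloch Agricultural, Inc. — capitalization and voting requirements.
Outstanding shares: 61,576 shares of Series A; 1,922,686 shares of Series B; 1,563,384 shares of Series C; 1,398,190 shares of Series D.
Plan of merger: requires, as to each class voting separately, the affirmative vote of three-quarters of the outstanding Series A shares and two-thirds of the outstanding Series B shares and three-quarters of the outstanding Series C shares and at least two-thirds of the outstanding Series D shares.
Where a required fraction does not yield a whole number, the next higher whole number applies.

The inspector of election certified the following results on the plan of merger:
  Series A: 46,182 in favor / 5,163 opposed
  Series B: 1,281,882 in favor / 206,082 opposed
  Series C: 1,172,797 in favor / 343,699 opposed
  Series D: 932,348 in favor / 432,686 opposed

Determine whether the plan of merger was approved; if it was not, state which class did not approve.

Approved — every class gave the required vote.

Series A: 3/4 of 61576 = 46182; 46,182 required, 46,182 in favor — approved.
Series B: 2/3 of 1922686 = 1281790.67, rounded up to 1281791; 1,281,791 required, 1,281,882 in favor — approved.
Series C: 3/4 of 1563384 = 1172538; 1,172,538 required, 1,172,797 in favor — approved.
Series D: 2/3 of 1398190 = 932126.67, rounded up to 932127; 932,127 required, 932,348 in favor — approved.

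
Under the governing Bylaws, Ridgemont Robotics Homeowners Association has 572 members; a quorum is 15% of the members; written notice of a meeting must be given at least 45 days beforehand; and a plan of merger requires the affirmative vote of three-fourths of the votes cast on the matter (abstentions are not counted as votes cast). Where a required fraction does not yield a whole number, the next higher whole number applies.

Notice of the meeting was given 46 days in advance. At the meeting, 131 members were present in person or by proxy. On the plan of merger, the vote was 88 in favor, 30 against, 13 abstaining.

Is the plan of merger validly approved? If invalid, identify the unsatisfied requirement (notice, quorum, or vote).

Invalid — vote requirement not satisfied.

Notice: 46 days given; 45 required. Satisfied.
Quorum: 15% of 572 = 85.80, rounded up to 86; 131 present. Satisfied.
Vote: requires three-fourths of the votes cast (131 − 13 abstaining = 118); 3/4 of 118 = 88.50, rounded up to 89, so 89 needed; 88 in favor. Not satisfied.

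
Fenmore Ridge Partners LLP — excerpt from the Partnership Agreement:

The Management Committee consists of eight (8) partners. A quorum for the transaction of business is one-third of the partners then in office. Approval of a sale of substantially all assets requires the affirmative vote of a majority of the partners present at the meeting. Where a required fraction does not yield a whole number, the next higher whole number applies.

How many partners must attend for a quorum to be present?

3

1/3 of 8 = 2.67, rounded up to 3.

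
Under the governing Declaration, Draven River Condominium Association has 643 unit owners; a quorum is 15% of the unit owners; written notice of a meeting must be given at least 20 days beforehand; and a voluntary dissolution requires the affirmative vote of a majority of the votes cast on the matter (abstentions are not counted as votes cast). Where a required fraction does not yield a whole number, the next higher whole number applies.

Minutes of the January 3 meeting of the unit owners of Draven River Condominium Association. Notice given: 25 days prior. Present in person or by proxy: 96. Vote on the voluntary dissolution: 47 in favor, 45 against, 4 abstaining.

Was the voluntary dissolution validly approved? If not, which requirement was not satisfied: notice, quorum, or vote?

Invalid — quorum requirement not satisfied.

Notice: 25 days given; 20 required. Satisfied.
Quorum: 15% of 643 = 96.45, rounded up to 97; 96 present. Not satisfied.
Vote: requires a majority of the votes cast (96 − 4 abstaining = 92); a majority of 92 is 47, so 47 needed; 47 in favor. Satisfied.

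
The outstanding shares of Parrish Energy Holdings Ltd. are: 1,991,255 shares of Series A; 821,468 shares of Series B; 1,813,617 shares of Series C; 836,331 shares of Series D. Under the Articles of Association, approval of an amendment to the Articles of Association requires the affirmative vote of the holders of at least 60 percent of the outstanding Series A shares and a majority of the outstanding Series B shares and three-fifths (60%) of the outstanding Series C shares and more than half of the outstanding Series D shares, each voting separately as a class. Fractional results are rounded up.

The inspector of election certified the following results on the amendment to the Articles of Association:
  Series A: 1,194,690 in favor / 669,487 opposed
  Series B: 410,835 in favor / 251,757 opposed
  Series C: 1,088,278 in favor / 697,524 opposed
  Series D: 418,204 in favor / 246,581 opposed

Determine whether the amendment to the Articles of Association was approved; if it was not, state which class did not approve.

Series A: 3/5 of 1991255 = 1194753; 1,194,753 required, 1,194,690 in favor — not approved.
Series B: a majority of 821468 is 410735; 410,735 required, 410,835 in favor — approved.
Series C: 3/5 of 1813617 = 1088170.20, rounded up to 1088171; 1,088,171 required, 1,088,278 in favor — approved.
Series D: a majority of 836331 is 418166; 418,166 required, 418,204 in favor — approved.

Not approved — the Series A shares did not give the required vote.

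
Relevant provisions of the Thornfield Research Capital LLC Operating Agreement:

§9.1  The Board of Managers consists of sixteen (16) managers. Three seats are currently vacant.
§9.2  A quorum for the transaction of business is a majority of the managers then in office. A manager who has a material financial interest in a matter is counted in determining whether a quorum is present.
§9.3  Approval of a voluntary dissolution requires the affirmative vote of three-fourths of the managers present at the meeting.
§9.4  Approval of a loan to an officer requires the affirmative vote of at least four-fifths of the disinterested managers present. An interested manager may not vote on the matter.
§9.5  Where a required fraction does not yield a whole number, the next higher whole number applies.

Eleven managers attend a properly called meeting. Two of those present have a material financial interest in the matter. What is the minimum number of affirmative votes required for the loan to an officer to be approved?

The loan to an officer requires four-fifths of the disinterested managers present (11 − 2 = 9).
4/5 of 9 = 7.20, rounded up to 8.

8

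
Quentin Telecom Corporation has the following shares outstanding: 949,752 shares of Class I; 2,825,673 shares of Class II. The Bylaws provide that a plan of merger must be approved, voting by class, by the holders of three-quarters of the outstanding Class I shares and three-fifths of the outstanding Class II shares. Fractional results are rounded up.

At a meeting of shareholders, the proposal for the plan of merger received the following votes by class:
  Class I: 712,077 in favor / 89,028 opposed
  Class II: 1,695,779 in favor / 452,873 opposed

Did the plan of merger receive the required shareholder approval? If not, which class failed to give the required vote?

Class I: 3/4 of 949752 = 712314; 712,314 required, 712,077 in favor — not approved.
Class II: 3/5 of 2825673 = 1695403.80, rounded up to 1695404; 1,695,404 required, 1,695,779 in favor — approved.

Not approved — the Class I shares did not give the required vote.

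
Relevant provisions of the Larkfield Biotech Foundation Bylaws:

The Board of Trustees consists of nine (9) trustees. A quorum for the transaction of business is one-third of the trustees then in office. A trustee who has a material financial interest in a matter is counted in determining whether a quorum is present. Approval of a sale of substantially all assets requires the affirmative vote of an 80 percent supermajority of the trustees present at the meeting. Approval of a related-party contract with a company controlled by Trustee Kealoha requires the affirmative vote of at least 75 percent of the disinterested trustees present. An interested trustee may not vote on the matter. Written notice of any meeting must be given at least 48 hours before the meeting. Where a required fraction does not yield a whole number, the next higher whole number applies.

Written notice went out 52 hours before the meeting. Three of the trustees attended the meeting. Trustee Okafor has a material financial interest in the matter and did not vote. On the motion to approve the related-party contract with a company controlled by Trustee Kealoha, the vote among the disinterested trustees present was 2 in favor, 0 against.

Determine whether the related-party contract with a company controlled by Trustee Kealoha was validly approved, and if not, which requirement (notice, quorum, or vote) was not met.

Notice: 52 hours given; 48 required (52 ≥ 48). Satisfied.
Quorum: 3 present (interested trustees count toward quorum); quorum is 3. Satisfied.
Vote: the related-party contract with a company controlled by Trustee Kealoha requires three-fourths of the disinterested trustees present (3 − 1 = 2). 3/4 of 2 = 1.50, rounded up to 2, so 2 affirmative votes are needed; 2 voted in favor. Satisfied.

Valid — all requirements satisfied.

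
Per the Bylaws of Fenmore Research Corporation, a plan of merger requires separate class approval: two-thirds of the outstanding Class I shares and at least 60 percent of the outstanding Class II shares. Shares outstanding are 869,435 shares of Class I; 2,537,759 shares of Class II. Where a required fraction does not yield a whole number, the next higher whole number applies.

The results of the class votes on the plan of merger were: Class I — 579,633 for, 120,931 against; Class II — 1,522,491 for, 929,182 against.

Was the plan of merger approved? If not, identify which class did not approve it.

Class I: 2/3 of 869435 = 579623.33, rounded up to 579624; 579,624 required, 579,633 in favor — approved.
Class II: 3/5 of 2537759 = 1522655.40, rounded up to 1522656; 1,522,656 required, 1,522,491 in favor — not approved.

Not approved — the Class II shares did not give the required vote.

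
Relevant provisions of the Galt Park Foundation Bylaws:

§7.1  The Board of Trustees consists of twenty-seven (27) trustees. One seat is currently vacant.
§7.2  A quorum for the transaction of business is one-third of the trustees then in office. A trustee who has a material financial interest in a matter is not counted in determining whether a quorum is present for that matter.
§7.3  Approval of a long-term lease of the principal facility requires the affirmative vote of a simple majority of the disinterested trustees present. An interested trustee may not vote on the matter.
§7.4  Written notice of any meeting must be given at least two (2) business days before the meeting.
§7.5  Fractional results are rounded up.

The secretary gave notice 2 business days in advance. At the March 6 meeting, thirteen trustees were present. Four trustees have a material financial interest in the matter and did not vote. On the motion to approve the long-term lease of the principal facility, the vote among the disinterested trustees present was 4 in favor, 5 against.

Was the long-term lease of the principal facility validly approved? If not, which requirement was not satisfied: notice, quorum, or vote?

Notice: 2 business days given; 2 required (2 ≥ 2). Satisfied.
Quorum: 13 present, but the 4 interested trustees do not count, leaving 9. Quorum is 9. Satisfied.
Vote: the long-term lease of the principal facility requires a majority of the disinterested trustees present (13 − 4 = 9). A majority of 9 is 5, so 5 affirmative votes are needed; 4 voted in favor. Not satisfied.

Invalid — vote requirement not satisfied.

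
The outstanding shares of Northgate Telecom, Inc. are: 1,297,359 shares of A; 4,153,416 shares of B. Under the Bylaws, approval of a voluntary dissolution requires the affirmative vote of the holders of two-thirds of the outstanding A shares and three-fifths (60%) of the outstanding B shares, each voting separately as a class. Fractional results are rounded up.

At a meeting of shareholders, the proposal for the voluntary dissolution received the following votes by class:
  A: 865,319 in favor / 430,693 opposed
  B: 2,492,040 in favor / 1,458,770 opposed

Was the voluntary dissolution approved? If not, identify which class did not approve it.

Not approved — the B shares did not give the required vote.

A: 2/3 of 1297359 = 864906; 864,906 required, 865,319 in favor — approved.
B: 3/5 of 4153416 = 2492049.60, rounded up to 2492050; 2,492,050 required, 2,492,040 in favor — not approved.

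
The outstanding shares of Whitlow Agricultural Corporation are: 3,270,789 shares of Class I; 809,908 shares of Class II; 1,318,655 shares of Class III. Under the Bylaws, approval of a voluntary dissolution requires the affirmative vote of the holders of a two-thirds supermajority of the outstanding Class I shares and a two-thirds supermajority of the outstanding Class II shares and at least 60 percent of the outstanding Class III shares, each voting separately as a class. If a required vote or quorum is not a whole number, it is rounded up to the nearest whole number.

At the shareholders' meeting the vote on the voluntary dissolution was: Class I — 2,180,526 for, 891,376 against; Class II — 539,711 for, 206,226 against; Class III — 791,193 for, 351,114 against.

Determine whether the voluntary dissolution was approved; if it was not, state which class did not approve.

Not approved — the Class II shares did not give the required vote.

Class I: 2/3 of 3270789 = 2180526; 2,180,526 required, 2,180,526 in favor — approved.
Class II: 2/3 of 809908 = 539938.67, rounded up to 539939; 539,939 required, 539,711 in favor — not approved.
Class III: 3/5 of 1318655 = 791193; 791,193 required, 791,193 in favor — approved.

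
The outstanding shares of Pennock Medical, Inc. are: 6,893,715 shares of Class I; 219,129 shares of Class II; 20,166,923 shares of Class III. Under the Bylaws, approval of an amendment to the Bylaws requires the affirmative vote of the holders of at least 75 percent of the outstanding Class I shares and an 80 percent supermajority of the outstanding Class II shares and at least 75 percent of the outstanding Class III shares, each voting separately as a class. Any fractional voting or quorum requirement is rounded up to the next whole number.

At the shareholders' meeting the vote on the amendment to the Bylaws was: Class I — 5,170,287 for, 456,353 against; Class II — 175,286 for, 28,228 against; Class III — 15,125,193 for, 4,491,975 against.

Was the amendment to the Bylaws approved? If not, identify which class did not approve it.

Class I: 3/4 of 6893715 = 5170286.25, rounded up to 5170287; 5,170,287 required, 5,170,287 in favor — approved.
Class II: 4/5 of 219129 = 175303.20, rounded up to 175304; 175,304 required, 175,286 in favor — not approved.
Class III: 3/4 of 20166923 = 15125192.25, rounded up to 15125193; 15,125,193 required, 15,125,193 in favor — approved.

Not approved — the Class II shares did not give the required vote.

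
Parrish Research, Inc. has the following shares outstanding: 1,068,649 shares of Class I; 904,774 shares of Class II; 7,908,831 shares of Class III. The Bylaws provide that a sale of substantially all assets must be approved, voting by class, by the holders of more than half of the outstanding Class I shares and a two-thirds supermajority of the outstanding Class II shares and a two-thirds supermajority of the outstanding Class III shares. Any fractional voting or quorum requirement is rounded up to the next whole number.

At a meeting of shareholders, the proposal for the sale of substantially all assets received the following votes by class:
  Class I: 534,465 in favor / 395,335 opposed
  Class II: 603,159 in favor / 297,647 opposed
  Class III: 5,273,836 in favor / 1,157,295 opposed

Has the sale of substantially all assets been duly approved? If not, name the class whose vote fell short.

Not approved — the Class II shares did not give the required vote.

Class I: a majority of 1068649 is 534325; 534,325 required, 534,465 in favor — approved.
Class II: 2/3 of 904774 = 603182.67, rounded up to 603183; 603,183 required, 603,159 in favor — not approved.
Class III: 2/3 of 7908831 = 5272554; 5,272,554 required, 5,273,836 in favor — approved.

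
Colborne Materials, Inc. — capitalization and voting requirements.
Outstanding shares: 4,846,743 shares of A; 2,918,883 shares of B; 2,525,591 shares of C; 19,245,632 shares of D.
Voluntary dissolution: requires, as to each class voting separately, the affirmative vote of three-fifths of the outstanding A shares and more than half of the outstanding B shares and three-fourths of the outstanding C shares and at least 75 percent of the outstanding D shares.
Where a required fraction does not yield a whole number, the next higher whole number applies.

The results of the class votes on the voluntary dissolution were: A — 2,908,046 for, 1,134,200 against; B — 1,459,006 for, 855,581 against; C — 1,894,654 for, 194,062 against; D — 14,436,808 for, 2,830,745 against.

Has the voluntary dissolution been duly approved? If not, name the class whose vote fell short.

Not approved — the B shares did not give the required vote.

A: 3/5 of 4846743 = 2908045.80, rounded up to 2908046; 2,908,046 required, 2,908,046 in favor — approved.
B: a majority of 2918883 is 1459442; 1,459,442 required, 1,459,006 in favor — not approved.
C: 3/4 of 2525591 = 1894193.25, rounded up to 1894194; 1,894,194 required, 1,894,654 in favor — approved.
D: 3/4 of 19245632 = 14434224; 14,434,224 required, 14,436,808 in favor — approved.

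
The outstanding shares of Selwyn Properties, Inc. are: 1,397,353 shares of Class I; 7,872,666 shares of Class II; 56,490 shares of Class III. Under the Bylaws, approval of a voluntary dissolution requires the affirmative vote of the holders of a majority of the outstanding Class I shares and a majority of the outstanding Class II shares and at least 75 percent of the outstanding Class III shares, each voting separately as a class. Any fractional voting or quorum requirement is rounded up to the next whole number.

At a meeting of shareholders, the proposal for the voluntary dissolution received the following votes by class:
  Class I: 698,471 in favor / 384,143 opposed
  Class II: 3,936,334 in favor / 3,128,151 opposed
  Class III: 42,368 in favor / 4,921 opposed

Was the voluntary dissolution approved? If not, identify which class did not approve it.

Class I: a majority of 1397353 is 698677; 698,677 required, 698,471 in favor — not approved.
Class II: a majority of 7872666 is 3936334; 3,936,334 required, 3,936,334 in favor — approved.
Class III: 3/4 of 56490 = 42367.50, rounded up to 42368; 42,368 required, 42,368 in favor — approved.

Not approved — the Class I shares did not give the required vote.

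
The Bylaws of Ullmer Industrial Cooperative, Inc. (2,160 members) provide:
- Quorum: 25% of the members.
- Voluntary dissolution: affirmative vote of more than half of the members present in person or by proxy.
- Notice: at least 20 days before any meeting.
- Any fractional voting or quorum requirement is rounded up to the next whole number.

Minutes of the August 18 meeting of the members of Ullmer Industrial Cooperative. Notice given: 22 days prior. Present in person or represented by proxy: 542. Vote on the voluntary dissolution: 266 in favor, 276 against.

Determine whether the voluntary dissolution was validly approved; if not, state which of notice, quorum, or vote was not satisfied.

Notice: 22 days given; 20 required. Satisfied.
Quorum: 25% of 2,160 = 540; 542 present. Satisfied.
Vote: requires a majority of those present (542); a majority of 542 is 272, so 272 needed; 266 in favor. Not satisfied.

Invalid — vote requirement not satisfied.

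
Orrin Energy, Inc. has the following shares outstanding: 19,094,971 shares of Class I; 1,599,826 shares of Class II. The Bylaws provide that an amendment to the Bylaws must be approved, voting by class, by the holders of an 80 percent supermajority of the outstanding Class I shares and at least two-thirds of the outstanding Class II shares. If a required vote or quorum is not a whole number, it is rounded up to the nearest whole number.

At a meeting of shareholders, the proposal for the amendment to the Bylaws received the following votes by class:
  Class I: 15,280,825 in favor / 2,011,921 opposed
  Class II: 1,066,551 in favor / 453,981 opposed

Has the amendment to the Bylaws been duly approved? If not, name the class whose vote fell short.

Approved — every class gave the required vote.

Class I: 4/5 of 19094971 = 15275976.80, rounded up to 15275977; 15,275,977 required, 15,280,825 in favor — approved.
Class II: 2/3 of 1599826 = 1066550.67, rounded up to 1066551; 1,066,551 required, 1,066,551 in favor — approved.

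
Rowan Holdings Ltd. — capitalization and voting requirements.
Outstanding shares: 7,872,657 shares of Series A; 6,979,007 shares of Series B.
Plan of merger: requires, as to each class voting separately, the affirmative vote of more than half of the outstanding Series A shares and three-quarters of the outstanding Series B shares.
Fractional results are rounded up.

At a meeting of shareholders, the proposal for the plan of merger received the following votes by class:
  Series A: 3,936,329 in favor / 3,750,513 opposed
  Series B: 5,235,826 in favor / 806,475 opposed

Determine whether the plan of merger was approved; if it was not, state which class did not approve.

Series A: a majority of 7872657 is 3936329; 3,936,329 required, 3,936,329 in favor — approved.
Series B: 3/4 of 6979007 = 5234255.25, rounded up to 5234256; 5,234,256 required, 5,235,826 in favor — approved.

Approved — every class gave the required vote.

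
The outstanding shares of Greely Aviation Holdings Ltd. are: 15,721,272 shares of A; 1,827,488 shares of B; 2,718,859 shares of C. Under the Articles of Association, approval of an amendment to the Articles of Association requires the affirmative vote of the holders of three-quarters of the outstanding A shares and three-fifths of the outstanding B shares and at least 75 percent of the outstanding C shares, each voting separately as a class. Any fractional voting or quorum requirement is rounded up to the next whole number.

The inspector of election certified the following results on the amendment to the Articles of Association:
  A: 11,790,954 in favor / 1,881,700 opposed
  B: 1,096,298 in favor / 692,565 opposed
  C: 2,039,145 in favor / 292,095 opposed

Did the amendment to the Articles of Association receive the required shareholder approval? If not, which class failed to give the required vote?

Not approved — the B shares did not give the required vote.

A: 3/4 of 15721272 = 11790954; 11,790,954 required, 11,790,954 in favor — approved.
B: 3/5 of 1827488 = 1096492.80, rounded up to 1096493; 1,096,493 required, 1,096,298 in favor — not approved.
C: 3/4 of 2718859 = 2039144.25, rounded up to 2039145; 2,039,145 required, 2,039,145 in favor — approved.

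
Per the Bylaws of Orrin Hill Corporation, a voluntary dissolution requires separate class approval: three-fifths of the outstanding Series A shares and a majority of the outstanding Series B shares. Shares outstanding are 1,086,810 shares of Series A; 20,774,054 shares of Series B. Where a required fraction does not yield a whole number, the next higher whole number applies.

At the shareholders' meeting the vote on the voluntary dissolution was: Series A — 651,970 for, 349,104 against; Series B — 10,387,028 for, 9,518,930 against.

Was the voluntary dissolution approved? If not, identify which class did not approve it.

Series A: 3/5 of 1086810 = 652086; 652,086 required, 651,970 in favor — not approved.
Series B: a majority of 20774054 is 10387028; 10,387,028 required, 10,387,028 in favor — approved.

Not approved — the Series A shares did not give the required vote.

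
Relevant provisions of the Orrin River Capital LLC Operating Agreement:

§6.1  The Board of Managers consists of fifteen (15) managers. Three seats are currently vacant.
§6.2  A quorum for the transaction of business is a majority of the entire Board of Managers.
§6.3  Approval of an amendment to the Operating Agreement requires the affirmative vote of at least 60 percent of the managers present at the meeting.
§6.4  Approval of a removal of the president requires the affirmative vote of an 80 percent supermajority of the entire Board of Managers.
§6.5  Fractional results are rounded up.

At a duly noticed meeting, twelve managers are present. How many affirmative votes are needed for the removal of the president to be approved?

12

The removal of the president requires four-fifths of the entire Board of Managers (15).
4/5 of 15 = 12.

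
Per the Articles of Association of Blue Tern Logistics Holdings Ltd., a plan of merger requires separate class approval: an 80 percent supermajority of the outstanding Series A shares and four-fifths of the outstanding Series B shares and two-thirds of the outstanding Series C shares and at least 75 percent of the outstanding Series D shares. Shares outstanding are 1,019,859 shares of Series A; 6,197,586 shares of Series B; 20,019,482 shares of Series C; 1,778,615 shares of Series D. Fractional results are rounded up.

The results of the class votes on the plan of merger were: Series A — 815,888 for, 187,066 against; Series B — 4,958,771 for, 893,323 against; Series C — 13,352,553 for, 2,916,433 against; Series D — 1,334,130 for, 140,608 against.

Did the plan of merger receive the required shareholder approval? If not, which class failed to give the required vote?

Approved — every class gave the required vote.

Series A: 4/5 of 1019859 = 815887.20, rounded up to 815888; 815,888 required, 815,888 in favor — approved.
Series B: 4/5 of 6197586 = 4958068.80, rounded up to 4958069; 4,958,069 required, 4,958,771 in favor — approved.
Series C: 2/3 of 20019482 = 13346321.33, rounded up to 13346322; 13,346,322 required, 13,352,553 in favor — approved.
Series D: 3/4 of 1778615 = 1333961.25, rounded up to 1333962; 1,333,962 required, 1,334,130 in favor — approved.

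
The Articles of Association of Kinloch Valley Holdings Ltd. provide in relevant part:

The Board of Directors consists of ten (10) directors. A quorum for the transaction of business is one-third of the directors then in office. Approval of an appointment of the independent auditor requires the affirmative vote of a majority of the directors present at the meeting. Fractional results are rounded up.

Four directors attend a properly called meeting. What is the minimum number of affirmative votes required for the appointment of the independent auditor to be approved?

The appointment of the independent auditor requires a majority of the directors present (4).
A majority of 4 is 3.

3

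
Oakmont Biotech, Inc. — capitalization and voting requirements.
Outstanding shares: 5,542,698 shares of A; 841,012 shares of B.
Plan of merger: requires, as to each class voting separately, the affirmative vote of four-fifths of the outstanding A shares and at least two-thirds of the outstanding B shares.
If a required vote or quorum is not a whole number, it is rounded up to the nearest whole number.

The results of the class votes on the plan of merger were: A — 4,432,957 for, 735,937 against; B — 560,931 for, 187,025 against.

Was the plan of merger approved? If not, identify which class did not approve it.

Not approved — the A shares did not give the required vote.

A: 4/5 of 5542698 = 4434158.40, rounded up to 4434159; 4,434,159 required, 4,432,957 in favor — not approved.
B: 2/3 of 841012 = 560674.67, rounded up to 560675; 560,675 required, 560,931 in favor — approved.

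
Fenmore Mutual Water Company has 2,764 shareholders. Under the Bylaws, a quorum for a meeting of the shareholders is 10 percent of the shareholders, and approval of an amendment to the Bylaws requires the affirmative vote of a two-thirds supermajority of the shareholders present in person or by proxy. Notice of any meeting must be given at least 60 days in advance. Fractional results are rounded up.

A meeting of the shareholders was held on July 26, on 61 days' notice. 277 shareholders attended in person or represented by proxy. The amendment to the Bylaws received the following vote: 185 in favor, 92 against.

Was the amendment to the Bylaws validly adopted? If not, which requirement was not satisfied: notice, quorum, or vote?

Valid — all requirements satisfied.

Notice: 61 days given; 60 required. Satisfied.
Quorum: 10% of 2,764 = 276.40, rounded up to 277; 277 present. Satisfied.
Vote: requires two-thirds of those present (277); 2/3 of 277 = 184.67, rounded up to 185, so 185 needed; 185 in favor. Satisfied.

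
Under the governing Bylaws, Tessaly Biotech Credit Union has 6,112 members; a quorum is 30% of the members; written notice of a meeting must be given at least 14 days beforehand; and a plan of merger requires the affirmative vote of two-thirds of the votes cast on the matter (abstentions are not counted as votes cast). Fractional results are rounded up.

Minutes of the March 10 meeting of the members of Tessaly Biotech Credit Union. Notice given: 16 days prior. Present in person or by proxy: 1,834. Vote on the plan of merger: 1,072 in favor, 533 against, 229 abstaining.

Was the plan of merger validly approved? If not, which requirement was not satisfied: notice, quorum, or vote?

Valid — all requirements satisfied.

Notice: 16 days given; 14 required. Satisfied.
Quorum: 30% of 6,112 = 1,833.60, rounded up to 1,834; 1,834 present. Satisfied.
Vote: requires two-thirds of the votes cast (1,834 − 229 abstaining = 1,605); 2/3 of 1605 = 1070, so 1,070 needed; 1,072 in favor. Satisfied.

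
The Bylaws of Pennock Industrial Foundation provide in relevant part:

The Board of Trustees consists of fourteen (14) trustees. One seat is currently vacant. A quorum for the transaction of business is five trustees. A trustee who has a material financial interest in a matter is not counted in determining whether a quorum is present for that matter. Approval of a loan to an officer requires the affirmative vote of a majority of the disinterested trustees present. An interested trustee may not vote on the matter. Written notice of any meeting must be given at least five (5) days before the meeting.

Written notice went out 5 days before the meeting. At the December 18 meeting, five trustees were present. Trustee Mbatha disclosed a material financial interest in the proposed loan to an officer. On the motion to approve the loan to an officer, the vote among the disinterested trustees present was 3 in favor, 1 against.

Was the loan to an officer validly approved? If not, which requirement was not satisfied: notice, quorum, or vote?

Invalid — quorum requirement not satisfied.

Notice: 5 days given; 5 required (5 ≥ 5). Satisfied.
Quorum: 5 present, but the 1 interested trustee does not count, leaving 4. Quorum is 5. Not satisfied.
Vote: the loan to an officer requires a majority of the disinterested trustees present (5 − 1 = 4). A majority of 4 is 3, so 3 affirmative votes are needed; 3 voted in favor. Satisfied. (Moot — without a quorum no business can be validly transacted.)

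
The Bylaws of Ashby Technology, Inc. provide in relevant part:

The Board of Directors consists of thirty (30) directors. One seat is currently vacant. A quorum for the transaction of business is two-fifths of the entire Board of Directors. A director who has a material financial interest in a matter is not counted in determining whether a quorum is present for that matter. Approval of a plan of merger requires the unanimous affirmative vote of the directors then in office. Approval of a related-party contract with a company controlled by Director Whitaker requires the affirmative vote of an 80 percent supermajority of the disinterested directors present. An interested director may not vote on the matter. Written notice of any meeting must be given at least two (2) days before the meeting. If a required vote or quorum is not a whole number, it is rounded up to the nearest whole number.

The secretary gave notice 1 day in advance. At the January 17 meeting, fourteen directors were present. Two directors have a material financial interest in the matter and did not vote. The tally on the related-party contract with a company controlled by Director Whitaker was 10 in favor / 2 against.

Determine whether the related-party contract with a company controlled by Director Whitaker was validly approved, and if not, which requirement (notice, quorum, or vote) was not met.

Notice: 1 day given; 2 required (1 < 2). Not satisfied.
Quorum: 14 present, but the 2 interested directors do not count, leaving 12. Quorum is 12. Satisfied.
Vote: the related-party contract with a company controlled by Director Whitaker requires four-fifths of the disinterested directors present (14 − 2 = 12). 4/5 of 12 = 9.60, rounded up to 10, so 10 affirmative votes are needed; 10 voted in favor. Satisfied.

Invalid — notice requirement not satisfied.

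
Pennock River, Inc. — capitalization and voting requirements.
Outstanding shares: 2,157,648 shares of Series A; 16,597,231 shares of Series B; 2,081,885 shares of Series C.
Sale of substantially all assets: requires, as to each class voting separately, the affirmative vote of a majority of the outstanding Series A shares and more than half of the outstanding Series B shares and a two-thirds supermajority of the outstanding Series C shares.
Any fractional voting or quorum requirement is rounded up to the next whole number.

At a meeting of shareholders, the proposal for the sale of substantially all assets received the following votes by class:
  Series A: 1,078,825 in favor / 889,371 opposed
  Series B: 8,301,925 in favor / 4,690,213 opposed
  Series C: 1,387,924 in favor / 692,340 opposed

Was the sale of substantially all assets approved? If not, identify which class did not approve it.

Series A: a majority of 2157648 is 1078825; 1,078,825 required, 1,078,825 in favor — approved.
Series B: a majority of 16597231 is 8298616; 8,298,616 required, 8,301,925 in favor — approved.
Series C: 2/3 of 2081885 = 1387923.33, rounded up to 1387924; 1,387,924 required, 1,387,924 in favor — approved.

Approved — every class gave the required vote.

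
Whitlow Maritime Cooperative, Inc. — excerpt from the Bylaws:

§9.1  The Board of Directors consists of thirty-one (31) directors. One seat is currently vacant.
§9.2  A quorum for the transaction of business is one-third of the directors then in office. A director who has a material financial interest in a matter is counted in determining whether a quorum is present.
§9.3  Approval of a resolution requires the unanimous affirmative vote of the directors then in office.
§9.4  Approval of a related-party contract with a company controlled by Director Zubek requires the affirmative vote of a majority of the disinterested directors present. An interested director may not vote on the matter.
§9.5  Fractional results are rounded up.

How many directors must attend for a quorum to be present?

1/3 of 30 = 10.

10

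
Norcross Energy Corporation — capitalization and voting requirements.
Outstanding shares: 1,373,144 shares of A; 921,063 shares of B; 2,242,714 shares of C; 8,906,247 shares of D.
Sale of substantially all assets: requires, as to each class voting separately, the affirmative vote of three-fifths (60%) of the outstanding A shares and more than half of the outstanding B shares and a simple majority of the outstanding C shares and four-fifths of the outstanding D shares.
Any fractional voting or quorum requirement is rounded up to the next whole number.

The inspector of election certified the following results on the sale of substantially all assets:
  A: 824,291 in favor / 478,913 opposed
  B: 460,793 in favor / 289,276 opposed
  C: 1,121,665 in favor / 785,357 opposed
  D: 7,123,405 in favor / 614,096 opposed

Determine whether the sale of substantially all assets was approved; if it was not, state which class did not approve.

A: 3/5 of 1373144 = 823886.40, rounded up to 823887; 823,887 required, 824,291 in favor — approved.
B: a majority of 921063 is 460532; 460,532 required, 460,793 in favor — approved.
C: a majority of 2242714 is 1121358; 1,121,358 required, 1,121,665 in favor — approved.
D: 4/5 of 8906247 = 7124997.60, rounded up to 7124998; 7,124,998 required, 7,123,405 in favor — not approved.

Not approved — the D shares did not give the required vote.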